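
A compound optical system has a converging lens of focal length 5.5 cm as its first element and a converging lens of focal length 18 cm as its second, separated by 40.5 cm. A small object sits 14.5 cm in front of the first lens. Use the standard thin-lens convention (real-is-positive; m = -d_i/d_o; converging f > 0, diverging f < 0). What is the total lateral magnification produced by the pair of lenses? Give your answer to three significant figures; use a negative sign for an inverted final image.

Applying the thin-lens equation to the first lens, 1/5.5 = 1/14.5 + 1/d_i1, which gives d_i1 = 8.861 cm.
Its lateral magnification is m_1 = -d_i1/d_o1 = -(8.861)/14.5 = -0.6111.
Object distance for lens 2: d_o2 = 40.5 - 8.861 = 31.639 cm.
Applying the thin-lens equation again with f_2 = 18 cm and d_o2 = 31.639 cm gives d_i2 = 41.756 cm.
m_2 = -(41.756)/(31.639) = -1.3198.
Overall magnification: m = m_1 m_2 = 0.8065.

0.807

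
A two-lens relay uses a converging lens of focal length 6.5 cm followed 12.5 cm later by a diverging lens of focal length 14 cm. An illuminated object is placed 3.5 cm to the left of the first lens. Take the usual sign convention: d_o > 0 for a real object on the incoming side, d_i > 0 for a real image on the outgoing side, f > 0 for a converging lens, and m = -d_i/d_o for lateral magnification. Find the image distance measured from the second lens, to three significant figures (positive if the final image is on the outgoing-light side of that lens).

Applying the thin-lens equation to the first lens, 1/6.5 = 1/3.5 + 1/d_i1, which gives d_i1 = -7.583 cm.
With d_i1 < 0 the first image is virtual and lies on the object side; the object distance for lens 2 is d_o2 = 12.5 - (-7.583) = 20.083 cm.
Applying the thin-lens equation again with f_2 = -14 cm and d_o2 = 20.083 cm gives d_i2 = -8.249 cm.

-8.25 cm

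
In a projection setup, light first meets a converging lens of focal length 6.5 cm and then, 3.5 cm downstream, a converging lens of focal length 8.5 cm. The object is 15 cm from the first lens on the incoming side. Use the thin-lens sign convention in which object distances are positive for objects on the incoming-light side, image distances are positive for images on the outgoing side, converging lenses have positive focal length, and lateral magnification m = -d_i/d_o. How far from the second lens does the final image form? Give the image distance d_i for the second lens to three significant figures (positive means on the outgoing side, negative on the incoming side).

Applying the thin-lens equation to the first lens, 1/6.5 = 1/15 + 1/d_i1, which gives d_i1 = 11.471 cm.
Since 11.471 cm > 3.5 cm, the first image lies past the second lens and serves as a virtual object: d_o2 = L - d_i1 = -7.971 cm.
Applying the thin-lens equation again with f_2 = 8.5 cm and d_o2 = -7.971 cm gives d_i2 = 4.113 cm.

4.11 cm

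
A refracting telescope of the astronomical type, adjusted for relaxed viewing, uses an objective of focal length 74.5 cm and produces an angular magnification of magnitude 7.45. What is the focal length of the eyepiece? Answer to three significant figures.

|M| = f_obj/f_eye, so f_eye = f_obj/|M| = 74.5/7.45 = 10.000 cm.

10.0 cm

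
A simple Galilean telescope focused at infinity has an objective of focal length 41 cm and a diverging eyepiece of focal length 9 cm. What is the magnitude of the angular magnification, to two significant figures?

4.6

|M| = f_obj/|f_eye| = 41/9 = 4.556.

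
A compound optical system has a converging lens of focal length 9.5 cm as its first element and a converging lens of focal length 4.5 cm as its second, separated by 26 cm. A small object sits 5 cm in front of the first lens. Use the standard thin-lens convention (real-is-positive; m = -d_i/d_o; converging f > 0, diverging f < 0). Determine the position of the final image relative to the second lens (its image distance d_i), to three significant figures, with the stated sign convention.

Applying the thin-lens equation to the first lens, 1/9.5 = 1/5 + 1/d_i1, which gives d_i1 = -10.556 cm.
The intermediate image is virtual, 10.556 cm to the left of lens 1, so d_o2 = L - d_i1 = 26 - (-10.556) = 36.556 cm.
Applying the thin-lens equation again with f_2 = 4.5 cm and d_o2 = 36.556 cm gives d_i2 = 5.132 cm.

5.13 cm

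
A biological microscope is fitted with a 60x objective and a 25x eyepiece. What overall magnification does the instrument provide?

The overall magnification of a compound microscope is the product of the objective and eyepiece magnifications:
M = M_obj x M_eye = 60 x 25 = 1500.

1500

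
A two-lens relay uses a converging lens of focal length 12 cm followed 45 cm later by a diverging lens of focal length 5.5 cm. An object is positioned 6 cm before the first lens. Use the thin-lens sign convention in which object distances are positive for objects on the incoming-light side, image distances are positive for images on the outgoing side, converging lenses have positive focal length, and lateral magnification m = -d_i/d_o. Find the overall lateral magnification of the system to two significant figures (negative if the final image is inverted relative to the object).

Applying the thin-lens equation to the first lens, 1/12 = 1/6 + 1/d_i1, which gives d_i1 = -12.000 cm.
Its lateral magnification is m_1 = -d_i1/d_o1 = -(-12.000)/6 = 2.0000.
The intermediate image is virtual, 12.000 cm to the left of lens 1, so d_o2 = L - d_i1 = 45 - (-12.000) = 57.000 cm.
Applying the thin-lens equation again with f_2 = -5.5 cm and d_o2 = 57.000 cm gives d_i2 = -5.016 cm.
m_2 = -(-5.016)/(57.000) = 0.0880.
Overall magnification: m = m_1 m_2 = 0.1760.

0.18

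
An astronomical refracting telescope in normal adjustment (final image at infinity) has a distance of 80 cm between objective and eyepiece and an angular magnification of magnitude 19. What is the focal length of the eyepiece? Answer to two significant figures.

In normal adjustment the tube length equals f_obj + f_eye and |M| = f_obj/f_eye.
So f_obj = 19 f_eye and 19 f_eye + f_eye = 80 cm, giving f_eye = 80/20 = 4.000 cm and f_obj = 76.000 cm.

4.0 cm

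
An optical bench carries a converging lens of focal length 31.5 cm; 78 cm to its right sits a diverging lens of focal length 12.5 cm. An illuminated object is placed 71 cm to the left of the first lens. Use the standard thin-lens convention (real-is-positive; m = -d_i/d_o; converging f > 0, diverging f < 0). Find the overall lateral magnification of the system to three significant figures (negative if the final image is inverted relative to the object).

Lens 1: 1/d_i1 = 1/f_1 - 1/d_o1 = 1/31.5 - 1/71 = 0.01766 cm^-1, so d_i1 = 56.620 cm.
m_1 = -(56.620)/71 = -0.7975.
Object distance for lens 2: d_o2 = 78 - 56.620 = 21.380 cm.
Lens 2: 1/d_i2 = 1/f_2 - 1/d_o2 = 1/(-12.5) - 1/(21.380) = -0.12677 cm^-1, so d_i2 = -7.888 cm.
m_2 = -(-7.888)/(21.380) = 0.3690.
Overall magnification: m = m_1 m_2 = -0.2942.

-0.294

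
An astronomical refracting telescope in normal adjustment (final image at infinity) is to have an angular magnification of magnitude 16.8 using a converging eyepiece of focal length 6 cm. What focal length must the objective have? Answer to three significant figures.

|M| = f_obj/|f_eye|, so f_obj = |M| x |f_eye| = 16.8 x 6 = 100.800 cm.

101 cm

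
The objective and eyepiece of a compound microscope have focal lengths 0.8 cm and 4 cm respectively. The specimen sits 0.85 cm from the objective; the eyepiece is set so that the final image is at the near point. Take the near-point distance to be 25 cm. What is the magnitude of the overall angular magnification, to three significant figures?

Objective: 1/d_i = 1/f_obj - 1/d_o = 1/0.8 - 1/0.85 = 0.07353 cm^-1, so d_i = 13.600 cm.
m_obj = -d_i/d_o = -13.600/0.85 = -16.000.
Eyepiece angular magnification (image at near point): M_eye = 1 + D/f_e = 1 + 25/4 = 7.250.
Overall M = m_obj x M_eye = (-16.000)(7.250) = -116.00.
|M| = 116.00.

116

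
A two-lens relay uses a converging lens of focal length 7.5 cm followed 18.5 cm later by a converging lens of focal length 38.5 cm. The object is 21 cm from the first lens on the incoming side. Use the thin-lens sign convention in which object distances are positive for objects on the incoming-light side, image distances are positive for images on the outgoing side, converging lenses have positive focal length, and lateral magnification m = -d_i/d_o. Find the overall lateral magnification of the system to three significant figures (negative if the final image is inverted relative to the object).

-0.675

Lens 1: 1/d_i1 = 1/f_1 - 1/d_o1 = 1/7.5 - 1/21 = 0.08571 cm^-1, so d_i1 = 11.667 cm.
m_1 = -(11.667)/21 = -0.5556.
That image sits 6.833 cm in front of the second lens, so d_o2 = 6.833 cm.
Lens 2: 1/d_i2 = 1/f_2 - 1/d_o2 = 1/38.5 - 1/(6.833) = -0.12037 cm^-1, so d_i2 = -8.308 cm.
m_2 = -(-8.308)/(6.833) = 1.2158.
The system's lateral magnification is m_1 m_2 = (-0.5556)(1.2158) = -0.6754.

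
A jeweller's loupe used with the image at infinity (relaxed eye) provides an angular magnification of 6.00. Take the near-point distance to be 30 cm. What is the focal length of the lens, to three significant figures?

For the image at infinity, M = D/f.
f = D/M = 30/6.0 = 5.000 cm.

5.00 cm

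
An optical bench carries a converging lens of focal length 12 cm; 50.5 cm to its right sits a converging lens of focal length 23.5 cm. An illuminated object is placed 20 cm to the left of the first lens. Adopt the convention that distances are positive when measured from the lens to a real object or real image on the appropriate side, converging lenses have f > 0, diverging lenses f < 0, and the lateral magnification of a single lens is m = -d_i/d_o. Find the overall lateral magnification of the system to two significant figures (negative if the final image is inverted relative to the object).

Applying the thin-lens equation to the first lens, 1/12 = 1/20 + 1/d_i1, which gives d_i1 = 30.000 cm.
Its lateral magnification is m_1 = -d_i1/d_o1 = -(30.000)/20 = -1.5000.
The intermediate image is 30.000 cm to the right of lens 1, so d_o2 = L - d_i1 = 50.5 - 30.000 = 20.500 cm.
Applying the thin-lens equation again with f_2 = 23.5 cm and d_o2 = 20.500 cm gives d_i2 = -160.583 cm.
m_2 = -(-160.583)/(20.500) = 7.8333.
Overall magnification: m = m_1 m_2 = -11.7500.

-12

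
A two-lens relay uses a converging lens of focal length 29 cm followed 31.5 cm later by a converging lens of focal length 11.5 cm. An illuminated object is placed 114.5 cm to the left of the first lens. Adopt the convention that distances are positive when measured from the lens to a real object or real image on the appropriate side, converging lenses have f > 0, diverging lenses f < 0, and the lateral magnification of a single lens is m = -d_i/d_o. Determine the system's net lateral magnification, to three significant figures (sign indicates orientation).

First lens: d_i1 = 1/(1/29 - 1/114.5) = 38.836 cm.
m_1 = -(38.836)/114.5 = -0.3392.
This image would form 38.836 cm past lens 1, i.e. 7.336 cm beyond lens 2, so it is a virtual object for lens 2: d_o2 = 31.5 - 38.836 = -7.336 cm.
Second lens: d_i2 = 1/(1/11.5 - 1/(-7.336)) = 4.479 cm.
m_2 = -(4.479)/(-7.336) = 0.6105.
The system's lateral magnification is m_1 m_2 = (-0.3392)(0.6105) = -0.2071.

-0.207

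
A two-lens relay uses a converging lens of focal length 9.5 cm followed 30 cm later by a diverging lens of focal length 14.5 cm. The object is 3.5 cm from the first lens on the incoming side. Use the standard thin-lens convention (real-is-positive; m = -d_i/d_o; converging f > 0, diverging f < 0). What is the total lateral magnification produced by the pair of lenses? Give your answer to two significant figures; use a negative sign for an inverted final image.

First lens: d_i1 = 1/(1/9.5 - 1/3.5) = -5.542 cm.
m_1 = -(-5.542)/3.5 = 1.5833.
With d_i1 < 0 the first image is virtual and lies on the object side; the object distance for lens 2 is d_o2 = 30 - (-5.542) = 35.542 cm.
Second lens: d_i2 = 1/(1/(-14.5) - 1/(35.542)) = -10.299 cm.
m_2 = -(-10.299)/(35.542) = 0.2898.
Total m = m_1 x m_2 = (1.5833)(0.2898) = 0.4588.

0.46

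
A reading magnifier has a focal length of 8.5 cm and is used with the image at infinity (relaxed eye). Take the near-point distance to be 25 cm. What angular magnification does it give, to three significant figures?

2.94

M = D/f = 25/8.5 = 2.941.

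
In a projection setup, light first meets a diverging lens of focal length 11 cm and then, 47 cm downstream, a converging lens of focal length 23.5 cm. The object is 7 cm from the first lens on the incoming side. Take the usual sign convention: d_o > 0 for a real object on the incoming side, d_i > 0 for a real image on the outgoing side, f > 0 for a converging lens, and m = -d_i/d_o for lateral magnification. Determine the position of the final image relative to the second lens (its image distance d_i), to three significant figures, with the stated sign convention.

43.4 cm

Lens 1: 1/d_i1 = 1/f_1 - 1/d_o1 = 1/(-11) - 1/7 = -0.23377 cm^-1, so d_i1 = -4.278 cm.
The intermediate image is virtual, 4.278 cm to the left of lens 1, so d_o2 = L - d_i1 = 47 - (-4.278) = 51.278 cm.
Lens 2: 1/d_i2 = 1/f_2 - 1/d_o2 = 1/23.5 - 1/(51.278) = 0.02305 cm^-1, so d_i2 = 43.381 cm.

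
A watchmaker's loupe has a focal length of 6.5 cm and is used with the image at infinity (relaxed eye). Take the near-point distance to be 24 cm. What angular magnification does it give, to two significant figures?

M = D/f = 24/6.5 = 3.692.

3.7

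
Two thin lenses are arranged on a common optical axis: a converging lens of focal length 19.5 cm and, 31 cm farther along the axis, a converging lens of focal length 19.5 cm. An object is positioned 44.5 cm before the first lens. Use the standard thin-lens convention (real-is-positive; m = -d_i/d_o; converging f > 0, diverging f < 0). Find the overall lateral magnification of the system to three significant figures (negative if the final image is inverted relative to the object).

Lens 1: 1/d_i1 = 1/f_1 - 1/d_o1 = 1/19.5 - 1/44.5 = 0.02881 cm^-1, so d_i1 = 34.710 cm.
m_1 = -(34.710)/44.5 = -0.7800.
This image would form 34.710 cm past lens 1, i.e. 3.710 cm beyond lens 2, so it is a virtual object for lens 2: d_o2 = 31 - 34.710 = -3.710 cm.
Lens 2: 1/d_i2 = 1/f_2 - 1/d_o2 = 1/19.5 - 1/(-3.710) = 0.32082 cm^-1, so d_i2 = 3.117 cm.
m_2 = -(3.117)/(-3.710) = 0.8402.
Overall magnification: m = m_1 m_2 = -0.6553.

-0.655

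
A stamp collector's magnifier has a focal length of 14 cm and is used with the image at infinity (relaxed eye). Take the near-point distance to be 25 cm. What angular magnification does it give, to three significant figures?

1.79

M = D/f = 25/14 = 1.786.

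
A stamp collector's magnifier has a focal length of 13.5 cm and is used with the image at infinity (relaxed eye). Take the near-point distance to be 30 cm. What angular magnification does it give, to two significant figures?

M = D/f = 30/13.5 = 2.222.

2.2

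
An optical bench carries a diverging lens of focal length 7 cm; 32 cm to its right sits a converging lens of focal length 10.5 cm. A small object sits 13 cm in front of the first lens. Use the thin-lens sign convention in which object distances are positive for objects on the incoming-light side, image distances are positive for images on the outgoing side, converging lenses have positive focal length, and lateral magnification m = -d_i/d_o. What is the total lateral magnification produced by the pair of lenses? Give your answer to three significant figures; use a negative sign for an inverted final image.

Applying the thin-lens equation to the first lens, 1/(-7) = 1/13 + 1/d_i1, which gives d_i1 = -4.550 cm.
Its lateral magnification is m_1 = -d_i1/d_o1 = -(-4.550)/13 = 0.3500.
With d_i1 < 0 the first image is virtual and lies on the object side; the object distance for lens 2 is d_o2 = 32 - (-4.550) = 36.550 cm.
Applying the thin-lens equation again with f_2 = 10.5 cm and d_o2 = 36.550 cm gives d_i2 = 14.732 cm.
m_2 = -(14.732)/(36.550) = -0.4031.
Overall magnification: m = m_1 m_2 = -0.1411.

-0.141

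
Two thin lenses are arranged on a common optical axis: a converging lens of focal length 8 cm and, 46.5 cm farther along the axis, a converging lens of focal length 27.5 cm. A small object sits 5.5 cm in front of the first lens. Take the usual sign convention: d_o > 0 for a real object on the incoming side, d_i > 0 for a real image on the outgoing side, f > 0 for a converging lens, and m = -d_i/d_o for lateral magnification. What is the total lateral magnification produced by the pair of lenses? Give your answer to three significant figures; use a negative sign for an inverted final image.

-2.40

Lens 1: 1/d_i1 = 1/f_1 - 1/d_o1 = 1/8 - 1/5.5 = -0.05682 cm^-1, so d_i1 = -17.600 cm.
m_1 = -(-17.600)/5.5 = 3.2000.
With d_i1 < 0 the first image is virtual and lies on the object side; the object distance for lens 2 is d_o2 = 46.5 - (-17.600) = 64.100 cm.
Lens 2: 1/d_i2 = 1/f_2 - 1/d_o2 = 1/27.5 - 1/(64.100) = 0.02076 cm^-1, so d_i2 = 48.163 cm.
m_2 = -(48.163)/(64.100) = -0.7514.
The system's lateral magnification is m_1 m_2 = (3.2000)(-0.7514) = -2.4044.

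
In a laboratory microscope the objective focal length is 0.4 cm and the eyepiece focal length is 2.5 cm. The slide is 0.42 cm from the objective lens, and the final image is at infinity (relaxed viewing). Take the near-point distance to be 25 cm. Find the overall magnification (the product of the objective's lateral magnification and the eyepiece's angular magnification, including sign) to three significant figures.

Objective: 1/d_i = 1/f_obj - 1/d_o = 1/0.4 - 1/0.42 = 0.11905 cm^-1, so d_i = 8.400 cm.
m_obj = -d_i/d_o = -8.400/0.42 = -20.000.
Eyepiece angular magnification (image at infinity): M_eye = D/f_e = 25/2.5 = 10.000.
Overall M = m_obj x M_eye = (-20.000)(10.000) = -200.00.

-200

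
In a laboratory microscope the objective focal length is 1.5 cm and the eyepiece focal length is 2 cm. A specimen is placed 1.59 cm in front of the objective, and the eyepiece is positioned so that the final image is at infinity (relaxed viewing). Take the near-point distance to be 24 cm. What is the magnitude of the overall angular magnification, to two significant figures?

200

Objective: 1/d_i = 1/f_obj - 1/d_o = 1/1.5 - 1/1.59 = 0.03774 cm^-1, so d_i = 26.500 cm.
m_obj = -d_i/d_o = -26.500/1.59 = -16.667.
Eyepiece angular magnification (image at infinity): M_eye = D/f_e = 24/2 = 12.000.
Overall M = m_obj x M_eye = (-16.667)(12.000) = -200.00.
|M| = 200.00.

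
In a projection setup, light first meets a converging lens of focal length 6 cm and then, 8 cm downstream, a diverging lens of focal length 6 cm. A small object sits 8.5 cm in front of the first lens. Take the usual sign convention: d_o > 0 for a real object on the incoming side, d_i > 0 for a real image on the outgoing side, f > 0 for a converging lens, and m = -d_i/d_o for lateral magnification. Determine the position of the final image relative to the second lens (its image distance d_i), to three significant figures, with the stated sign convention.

Lens 1: 1/d_i1 = 1/f_1 - 1/d_o1 = 1/6 - 1/8.5 = 0.04902 cm^-1, so d_i1 = 20.400 cm.
Since 20.400 cm > 8 cm, the first image lies past the second lens and serves as a virtual object: d_o2 = L - d_i1 = -12.400 cm.
Lens 2: 1/d_i2 = 1/f_2 - 1/d_o2 = 1/(-6) - 1/(-12.400) = -0.08602 cm^-1, so d_i2 = -11.625 cm.

-11.6 cm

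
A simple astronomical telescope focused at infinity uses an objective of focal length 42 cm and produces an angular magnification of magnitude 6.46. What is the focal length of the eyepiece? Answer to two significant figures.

|M| = f_obj/f_eye, so f_eye = f_obj/|M| = 42/6.46 = 6.502 cm.

6.5 cm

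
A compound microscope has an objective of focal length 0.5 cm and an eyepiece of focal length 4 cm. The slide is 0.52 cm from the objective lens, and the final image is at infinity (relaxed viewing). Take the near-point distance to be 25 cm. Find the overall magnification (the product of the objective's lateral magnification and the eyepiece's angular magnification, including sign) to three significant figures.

Objective: 1/d_i = 1/f_obj - 1/d_o = 1/0.5 - 1/0.52 = 0.07692 cm^-1, so d_i = 13.000 cm.
m_obj = -d_i/d_o = -13.000/0.52 = -25.000.
Eyepiece angular magnification (image at infinity): M_eye = D/f_e = 25/4 = 6.250.
Overall M = m_obj x M_eye = (-25.000)(6.250) = -156.25.

-156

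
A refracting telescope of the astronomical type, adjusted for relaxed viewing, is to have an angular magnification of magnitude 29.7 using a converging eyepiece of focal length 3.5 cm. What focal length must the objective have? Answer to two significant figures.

|M| = f_obj/|f_eye|, so f_obj = |M| x |f_eye| = 29.7 x 3.5 = 103.950 cm.

100 cm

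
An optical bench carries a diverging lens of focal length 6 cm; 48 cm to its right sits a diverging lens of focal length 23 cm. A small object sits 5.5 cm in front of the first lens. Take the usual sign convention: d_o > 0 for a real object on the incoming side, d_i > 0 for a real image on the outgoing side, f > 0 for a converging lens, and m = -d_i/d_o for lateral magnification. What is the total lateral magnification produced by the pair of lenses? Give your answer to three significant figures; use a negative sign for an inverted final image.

Applying the thin-lens equation to the first lens, 1/(-6) = 1/5.5 + 1/d_i1, which gives d_i1 = -2.870 cm.
Its lateral magnification is m_1 = -d_i1/d_o1 = -(-2.870)/5.5 = 0.5217.
The intermediate image is virtual, 2.870 cm to the left of lens 1, so d_o2 = L - d_i1 = 48 - (-2.870) = 50.870 cm.
Applying the thin-lens equation again with f_2 = -23 cm and d_o2 = 50.870 cm gives d_i2 = -15.839 cm.
m_2 = -(-15.839)/(50.870) = 0.3114.
Total m = m_1 x m_2 = (0.5217)(0.3114) = 0.1624.

0.162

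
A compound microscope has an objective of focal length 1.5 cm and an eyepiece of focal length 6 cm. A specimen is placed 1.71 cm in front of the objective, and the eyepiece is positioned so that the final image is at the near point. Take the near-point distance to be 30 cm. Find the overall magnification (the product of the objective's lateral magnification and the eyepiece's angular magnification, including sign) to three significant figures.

-42.9

Objective: 1/d_i = 1/f_obj - 1/d_o = 1/1.5 - 1/1.71 = 0.08187 cm^-1, so d_i = 12.214 cm.
m_obj = -d_i/d_o = -12.214/1.71 = -7.143.
Eyepiece angular magnification (image at near point): M_eye = 1 + D/f_e = 1 + 30/6 = 6.000.
Overall M = m_obj x M_eye = (-7.143)(6.000) = -42.86.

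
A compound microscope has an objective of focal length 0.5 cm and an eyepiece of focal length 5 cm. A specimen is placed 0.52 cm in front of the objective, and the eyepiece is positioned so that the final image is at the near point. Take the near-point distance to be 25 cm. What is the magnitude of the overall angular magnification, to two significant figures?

Objective: 1/d_i = 1/f_obj - 1/d_o = 1/0.5 - 1/0.52 = 0.07692 cm^-1, so d_i = 13.000 cm.
m_obj = -d_i/d_o = -13.000/0.52 = -25.000.
Eyepiece angular magnification (image at near point): M_eye = 1 + D/f_e = 1 + 25/5 = 6.000.
Overall M = m_obj x M_eye = (-25.000)(6.000) = -150.00.
|M| = 150.00.

150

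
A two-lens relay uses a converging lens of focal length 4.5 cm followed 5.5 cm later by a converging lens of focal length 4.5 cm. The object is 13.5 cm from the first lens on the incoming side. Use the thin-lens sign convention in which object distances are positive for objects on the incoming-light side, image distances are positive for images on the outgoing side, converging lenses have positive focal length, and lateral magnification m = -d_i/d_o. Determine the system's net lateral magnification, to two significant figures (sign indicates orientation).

First lens: d_i1 = 1/(1/4.5 - 1/13.5) = 6.750 cm.
m_1 = -(6.750)/13.5 = -0.5000.
Since 6.750 cm > 5.5 cm, the first image lies past the second lens and serves as a virtual object: d_o2 = L - d_i1 = -1.250 cm.
Second lens: d_i2 = 1/(1/4.5 - 1/(-1.250)) = 0.978 cm.
m_2 = -(0.978)/(-1.250) = 0.7826.
The system's lateral magnification is m_1 m_2 = (-0.5000)(0.7826) = -0.3913.

-0.39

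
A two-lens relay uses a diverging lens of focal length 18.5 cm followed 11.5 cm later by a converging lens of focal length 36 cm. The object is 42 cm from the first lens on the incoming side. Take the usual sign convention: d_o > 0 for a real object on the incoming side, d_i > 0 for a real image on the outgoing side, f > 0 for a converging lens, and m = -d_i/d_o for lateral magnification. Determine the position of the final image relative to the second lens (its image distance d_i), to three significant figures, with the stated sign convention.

-75.2 cm

Applying the thin-lens equation to the first lens, 1/(-18.5) = 1/42 + 1/d_i1, which gives d_i1 = -12.843 cm.
With d_i1 < 0 the first image is virtual and lies on the object side; the object distance for lens 2 is d_o2 = 11.5 - (-12.843) = 24.343 cm.
Applying the thin-lens equation again with f_2 = 36 cm and d_o2 = 24.343 cm gives d_i2 = -75.178 cm.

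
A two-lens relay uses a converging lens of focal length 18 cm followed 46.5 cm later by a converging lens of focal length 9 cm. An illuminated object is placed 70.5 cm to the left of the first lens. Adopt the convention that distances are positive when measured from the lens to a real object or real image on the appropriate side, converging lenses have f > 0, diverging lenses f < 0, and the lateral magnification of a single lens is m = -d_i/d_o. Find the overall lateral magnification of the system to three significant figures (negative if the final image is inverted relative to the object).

Lens 1: 1/d_i1 = 1/f_1 - 1/d_o1 = 1/18 - 1/70.5 = 0.04137 cm^-1, so d_i1 = 24.171 cm.
m_1 = -(24.171)/70.5 = -0.3429.
The intermediate image is 24.171 cm to the right of lens 1, so d_o2 = L - d_i1 = 46.5 - 24.171 = 22.329 cm.
Lens 2: 1/d_i2 = 1/f_2 - 1/d_o2 = 1/9 - 1/(22.329) = 0.06633 cm^-1, so d_i2 = 15.077 cm.
m_2 = -(15.077)/(22.329) = -0.6752.
Total m = m_1 x m_2 = (-0.3429)(-0.6752) = 0.2315.

0.232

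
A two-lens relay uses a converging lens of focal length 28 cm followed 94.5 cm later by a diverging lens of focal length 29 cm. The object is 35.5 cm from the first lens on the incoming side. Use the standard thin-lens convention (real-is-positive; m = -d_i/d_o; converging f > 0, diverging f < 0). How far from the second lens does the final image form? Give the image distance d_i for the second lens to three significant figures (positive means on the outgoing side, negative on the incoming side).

-122 cm

First lens: d_i1 = 1/(1/28 - 1/35.5) = 132.533 cm.
Since 132.533 cm > 94.5 cm, the first image lies past the second lens and serves as a virtual object: d_o2 = L - d_i1 = -38.033 cm.
Second lens: d_i2 = 1/(1/(-29) - 1/(-38.033)) = -122.100 cm.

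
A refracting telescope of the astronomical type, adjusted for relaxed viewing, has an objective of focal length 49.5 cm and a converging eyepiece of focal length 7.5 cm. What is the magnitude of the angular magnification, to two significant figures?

|M| = f_obj/|f_eye| = 49.5/7.5 = 6.600.

6.6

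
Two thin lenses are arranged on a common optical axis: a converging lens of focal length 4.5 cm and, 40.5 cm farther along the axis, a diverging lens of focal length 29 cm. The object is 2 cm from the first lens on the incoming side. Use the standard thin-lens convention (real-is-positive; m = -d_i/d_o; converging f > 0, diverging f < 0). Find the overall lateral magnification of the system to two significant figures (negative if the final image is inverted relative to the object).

Lens 1: 1/d_i1 = 1/f_1 - 1/d_o1 = 1/4.5 - 1/2 = -0.27778 cm^-1, so d_i1 = -3.600 cm.
m_1 = -(-3.600)/2 = 1.8000.
The intermediate image is virtual, 3.600 cm to the left of lens 1, so d_o2 = L - d_i1 = 40.5 - (-3.600) = 44.100 cm.
Lens 2: 1/d_i2 = 1/f_2 - 1/d_o2 = 1/(-29) - 1/(44.100) = -0.05716 cm^-1, so d_i2 = -17.495 cm.
m_2 = -(-17.495)/(44.100) = 0.3967.
The system's lateral magnification is m_1 m_2 = (1.8000)(0.3967) = 0.7141.

0.71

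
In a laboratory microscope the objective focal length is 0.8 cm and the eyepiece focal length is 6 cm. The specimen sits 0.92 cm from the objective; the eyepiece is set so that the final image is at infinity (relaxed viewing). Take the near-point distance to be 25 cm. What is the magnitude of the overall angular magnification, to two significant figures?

Objective: 1/d_i = 1/f_obj - 1/d_o = 1/0.8 - 1/0.92 = 0.16304 cm^-1, so d_i = 6.133 cm.
m_obj = -d_i/d_o = -6.133/0.92 = -6.667.
Eyepiece angular magnification (image at infinity): M_eye = D/f_e = 25/6 = 4.167.
Overall M = m_obj x M_eye = (-6.667)(4.167) = -27.78.
|M| = 27.78.

28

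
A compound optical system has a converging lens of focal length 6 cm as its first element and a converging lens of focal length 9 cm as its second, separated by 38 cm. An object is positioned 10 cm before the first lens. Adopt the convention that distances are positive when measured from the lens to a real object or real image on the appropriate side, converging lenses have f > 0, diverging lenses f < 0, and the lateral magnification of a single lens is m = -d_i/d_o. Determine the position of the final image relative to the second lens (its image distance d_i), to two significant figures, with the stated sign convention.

Lens 1: 1/d_i1 = 1/f_1 - 1/d_o1 = 1/6 - 1/10 = 0.06667 cm^-1, so d_i1 = 15.000 cm.
Object distance for lens 2: d_o2 = 38 - 15.000 = 23.000 cm.
Lens 2: 1/d_i2 = 1/f_2 - 1/d_o2 = 1/9 - 1/(23.000) = 0.06763 cm^-1, so d_i2 = 14.786 cm.

15 cm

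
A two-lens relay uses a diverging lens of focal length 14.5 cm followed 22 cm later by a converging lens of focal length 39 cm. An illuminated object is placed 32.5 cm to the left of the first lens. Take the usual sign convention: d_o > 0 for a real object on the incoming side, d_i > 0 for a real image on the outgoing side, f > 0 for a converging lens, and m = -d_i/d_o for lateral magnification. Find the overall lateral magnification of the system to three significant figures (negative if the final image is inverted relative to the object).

Applying the thin-lens equation to the first lens, 1/(-14.5) = 1/32.5 + 1/d_i1, which gives d_i1 = -10.027 cm.
Its lateral magnification is m_1 = -d_i1/d_o1 = -(-10.027)/32.5 = 0.3085.
With d_i1 < 0 the first image is virtual and lies on the object side; the object distance for lens 2 is d_o2 = 22 - (-10.027) = 32.027 cm.
Applying the thin-lens equation again with f_2 = 39 cm and d_o2 = 32.027 cm gives d_i2 = -179.114 cm.
m_2 = -(-179.114)/(32.027) = 5.5927.
The system's lateral magnification is m_1 m_2 = (0.3085)(5.5927) = 1.7254.

1.73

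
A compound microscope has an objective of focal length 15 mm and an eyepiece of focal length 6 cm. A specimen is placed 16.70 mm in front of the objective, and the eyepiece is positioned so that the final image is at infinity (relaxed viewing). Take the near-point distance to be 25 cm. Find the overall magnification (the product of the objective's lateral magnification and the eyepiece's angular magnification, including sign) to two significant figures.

Convert to cm: f_obj = 15 mm = 1.5 cm; d_o = 16.70 mm = 1.67 cm.
Objective: 1/d_i = 1/f_obj - 1/d_o = 1/1.5 - 1/1.67 = 0.06786 cm^-1, so d_i = 14.735 cm.
m_obj = -d_i/d_o = -14.735/1.67 = -8.824.
Eyepiece angular magnification (image at infinity): M_eye = D/f_e = 25/6 = 4.167.
Overall M = m_obj x M_eye = (-8.824)(4.167) = -36.76.

-37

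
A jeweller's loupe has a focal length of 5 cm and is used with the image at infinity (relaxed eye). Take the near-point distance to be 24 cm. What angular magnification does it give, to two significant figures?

4.8

M = D/f = 24/5 = 4.800.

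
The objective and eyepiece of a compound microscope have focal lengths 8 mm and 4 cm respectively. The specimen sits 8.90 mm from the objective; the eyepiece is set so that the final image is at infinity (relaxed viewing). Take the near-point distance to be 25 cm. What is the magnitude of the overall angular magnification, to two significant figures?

56

Convert to cm: f_obj = 8 mm = 0.8 cm; d_o = 8.90 mm = 0.89 cm.
Objective: 1/d_i = 1/f_obj - 1/d_o = 1/0.8 - 1/0.89 = 0.12640 cm^-1, so d_i = 7.911 cm.
m_obj = -d_i/d_o = -7.911/0.89 = -8.889.
Eyepiece angular magnification (image at infinity): M_eye = D/f_e = 25/4 = 6.250.
Overall M = m_obj x M_eye = (-8.889)(6.250) = -55.56.
|M| = 55.56.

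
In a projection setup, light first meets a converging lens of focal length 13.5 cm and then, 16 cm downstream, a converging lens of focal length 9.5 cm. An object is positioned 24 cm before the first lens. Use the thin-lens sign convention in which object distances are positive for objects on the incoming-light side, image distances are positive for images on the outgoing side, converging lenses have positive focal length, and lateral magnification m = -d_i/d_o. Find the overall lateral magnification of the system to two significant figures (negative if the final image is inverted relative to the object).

Lens 1: 1/d_i1 = 1/f_1 - 1/d_o1 = 1/13.5 - 1/24 = 0.03241 cm^-1, so d_i1 = 30.857 cm.
m_1 = -(30.857)/24 = -1.2857.
This image would form 30.857 cm past lens 1, i.e. 14.857 cm beyond lens 2, so it is a virtual object for lens 2: d_o2 = 16 - 30.857 = -14.857 cm.
Lens 2: 1/d_i2 = 1/f_2 - 1/d_o2 = 1/9.5 - 1/(-14.857) = 0.17257 cm^-1, so d_i2 = 5.795 cm.
m_2 = -(5.795)/(-14.857) = 0.3900.
Overall magnification: m = m_1 m_2 = -0.5015.

-0.50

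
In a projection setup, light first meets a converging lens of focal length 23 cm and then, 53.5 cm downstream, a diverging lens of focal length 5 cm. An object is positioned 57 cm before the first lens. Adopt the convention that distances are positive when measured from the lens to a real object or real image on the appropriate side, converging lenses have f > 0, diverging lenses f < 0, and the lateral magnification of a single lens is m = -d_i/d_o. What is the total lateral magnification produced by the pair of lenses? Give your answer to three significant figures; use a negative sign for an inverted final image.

Lens 1: 1/d_i1 = 1/f_1 - 1/d_o1 = 1/23 - 1/57 = 0.02593 cm^-1, so d_i1 = 38.559 cm.
m_1 = -(38.559)/57 = -0.6765.
Object distance for lens 2: d_o2 = 53.5 - 38.559 = 14.941 cm.
Lens 2: 1/d_i2 = 1/f_2 - 1/d_o2 = 1/(-5) - 1/(14.941) = -0.26693 cm^-1, so d_i2 = -3.746 cm.
m_2 = -(-3.746)/(14.941) = 0.2507.
Overall magnification: m = m_1 m_2 = -0.1696.

-0.170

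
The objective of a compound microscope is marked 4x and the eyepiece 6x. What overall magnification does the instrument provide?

24

The overall magnification of a compound microscope is the product of the objective and eyepiece magnifications:
M = M_obj x M_eye = 4 x 6 = 24.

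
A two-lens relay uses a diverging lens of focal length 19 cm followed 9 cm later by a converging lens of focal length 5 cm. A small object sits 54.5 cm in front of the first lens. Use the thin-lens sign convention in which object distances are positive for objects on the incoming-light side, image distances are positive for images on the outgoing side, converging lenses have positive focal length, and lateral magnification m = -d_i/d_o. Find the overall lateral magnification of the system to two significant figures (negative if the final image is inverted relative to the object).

-0.071

First lens: d_i1 = 1/(1/(-19) - 1/54.5) = -14.088 cm.
m_1 = -(-14.088)/54.5 = 0.2585.
With d_i1 < 0 the first image is virtual and lies on the object side; the object distance for lens 2 is d_o2 = 9 - (-14.088) = 23.088 cm.
Second lens: d_i2 = 1/(1/5 - 1/(23.088)) = 6.382 cm.
m_2 = -(6.382)/(23.088) = -0.2764.
The system's lateral magnification is m_1 m_2 = (0.2585)(-0.2764) = -0.0715.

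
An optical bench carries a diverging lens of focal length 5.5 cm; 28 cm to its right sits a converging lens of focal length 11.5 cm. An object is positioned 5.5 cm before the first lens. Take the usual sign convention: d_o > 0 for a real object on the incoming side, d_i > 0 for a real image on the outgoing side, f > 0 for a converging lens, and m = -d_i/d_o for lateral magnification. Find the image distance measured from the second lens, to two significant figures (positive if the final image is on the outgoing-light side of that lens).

First lens: d_i1 = 1/(1/(-5.5) - 1/5.5) = -2.750 cm.
The intermediate image is virtual, 2.750 cm to the left of lens 1, so d_o2 = L - d_i1 = 28 - (-2.750) = 30.750 cm.
Second lens: d_i2 = 1/(1/11.5 - 1/(30.750)) = 18.370 cm.

18 cm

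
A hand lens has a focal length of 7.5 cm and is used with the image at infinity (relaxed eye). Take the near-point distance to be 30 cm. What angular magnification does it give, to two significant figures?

M = D/f = 30/7.5 = 4.000.

4.0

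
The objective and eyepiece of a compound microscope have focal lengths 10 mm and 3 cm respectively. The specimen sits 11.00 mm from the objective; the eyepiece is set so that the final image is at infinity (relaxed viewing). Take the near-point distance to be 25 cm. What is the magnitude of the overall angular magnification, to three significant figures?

Convert to cm: f_obj = 10 mm = 1 cm; d_o = 11.00 mm = 1.10 cm.
Objective: 1/d_i = 1/f_obj - 1/d_o = 1/1 - 1/1.10 = 0.09091 cm^-1, so d_i = 11.000 cm.
m_obj = -d_i/d_o = -11.000/1.10 = -10.000.
Eyepiece angular magnification (image at infinity): M_eye = D/f_e = 25/3 = 8.333.
Overall M = m_obj x M_eye = (-10.000)(8.333) = -83.33.
|M| = 83.33.

83.3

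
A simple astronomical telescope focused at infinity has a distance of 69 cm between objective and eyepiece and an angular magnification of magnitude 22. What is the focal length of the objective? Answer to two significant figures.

66 cm

In normal adjustment the tube length equals f_obj + f_eye and |M| = f_obj/f_eye.
So f_obj = 22 f_eye and 22 f_eye + f_eye = 69 cm, giving f_eye = 69/23 = 3.000 cm and f_obj = 66.000 cm.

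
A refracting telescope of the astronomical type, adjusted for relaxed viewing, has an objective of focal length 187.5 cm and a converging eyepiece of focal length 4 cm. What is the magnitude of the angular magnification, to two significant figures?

|M| = f_obj/|f_eye| = 187.5/4 = 46.875.

47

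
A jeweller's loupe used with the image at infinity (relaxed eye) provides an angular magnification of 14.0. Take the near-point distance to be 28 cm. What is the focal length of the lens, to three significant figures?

For the image at infinity, M = D/f.
f = D/M = 28/14.0 = 2.000 cm.

2.00 cm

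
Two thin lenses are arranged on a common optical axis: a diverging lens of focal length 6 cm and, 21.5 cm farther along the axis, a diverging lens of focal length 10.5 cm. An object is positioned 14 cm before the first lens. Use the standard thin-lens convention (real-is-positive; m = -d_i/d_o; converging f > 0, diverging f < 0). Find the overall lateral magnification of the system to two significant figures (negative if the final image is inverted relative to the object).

Lens 1: 1/d_i1 = 1/f_1 - 1/d_o1 = 1/(-6) - 1/14 = -0.23810 cm^-1, so d_i1 = -4.200 cm.
m_1 = -(-4.200)/14 = 0.3000.
With d_i1 < 0 the first image is virtual and lies on the object side; the object distance for lens 2 is d_o2 = 21.5 - (-4.200) = 25.700 cm.
Lens 2: 1/d_i2 = 1/f_2 - 1/d_o2 = 1/(-10.5) - 1/(25.700) = -0.13415 cm^-1, so d_i2 = -7.454 cm.
m_2 = -(-7.454)/(25.700) = 0.2901.
Total m = m_1 x m_2 = (0.3000)(0.2901) = 0.0870.

0.087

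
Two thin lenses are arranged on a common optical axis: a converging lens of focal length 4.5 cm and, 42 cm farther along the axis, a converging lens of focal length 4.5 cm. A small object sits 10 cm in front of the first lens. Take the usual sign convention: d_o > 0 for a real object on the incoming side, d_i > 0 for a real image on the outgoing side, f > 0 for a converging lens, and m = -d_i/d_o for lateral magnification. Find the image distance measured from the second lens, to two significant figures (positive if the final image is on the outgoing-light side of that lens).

5.2 cm

Lens 1: 1/d_i1 = 1/f_1 - 1/d_o1 = 1/4.5 - 1/10 = 0.12222 cm^-1, so d_i1 = 8.182 cm.
That image sits 33.818 cm in front of the second lens, so d_o2 = 33.818 cm.
Lens 2: 1/d_i2 = 1/f_2 - 1/d_o2 = 1/4.5 - 1/(33.818) = 0.19265 cm^-1, so d_i2 = 5.191 cm.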